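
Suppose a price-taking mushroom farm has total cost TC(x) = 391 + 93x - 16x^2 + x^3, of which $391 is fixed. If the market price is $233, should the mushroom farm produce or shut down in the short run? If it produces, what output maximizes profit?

Produce at x = 14

Variable cost is VC = 93x - 16x^2 + x^3, so AVC = VC/x = 93 - 16x + x^2 and MC = dTC/dx = 93 - 32x + 3x^2.
The AVC parabola has its vertex at x = 16/2 = 8, where AVC = 93 - 16·8 + 8^2 = $29.
Because $233 ≥ $29, revenue can cover variable cost; the firm operates.
P = MC gives -140 - 32x + 3x^2 = 0, with roots -10/3 and 14. Take the larger (rising MC): x* = 14.
Check: AVC at x = 14 is $65 ≤ P, so revenue covers variable cost.
Profit = P·x − TC = 233·14 − 1301 = $1961.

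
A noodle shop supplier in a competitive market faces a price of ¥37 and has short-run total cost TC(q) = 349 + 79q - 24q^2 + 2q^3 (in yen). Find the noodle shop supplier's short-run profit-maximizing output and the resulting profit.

AVC = 79 - 24q + 2q^2; min AVC = ¥7 at q = 6. Since P = ¥37 ≥ min AVC, the firm produces.
MC = 79 - 48q + 6q^2. Setting P = MC and taking the root on the rising branch gives q* = 7.
TR = 37·7 = 259. TC = 349 + 63 = 412. Profit = 259 − 412 = -¥153.
By producing, the firm covers all variable cost plus ¥196 of fixed cost; shutting down would lose the full ¥349.

Profit = -¥153 at q = 7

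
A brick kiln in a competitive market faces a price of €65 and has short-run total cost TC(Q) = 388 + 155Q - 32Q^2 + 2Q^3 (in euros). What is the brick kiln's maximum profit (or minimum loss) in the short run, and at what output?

Profit = -€64 at Q = 9

AVC = 155 - 32Q + 2Q^2 has its minimum €27 at Q = 8; price €65 clears that bar, so the firm operates.
With MC = 155 - 64Q + 6Q^2, P = MC on the upward-sloping part at Q* = 9.
TR = 65·9 = 585. TC = 388 + 261 = 649. Profit = 585 − 649 = -€64.
Shutting down would mean losing the fixed cost of €388, so operating at a loss of €64 is better by €324.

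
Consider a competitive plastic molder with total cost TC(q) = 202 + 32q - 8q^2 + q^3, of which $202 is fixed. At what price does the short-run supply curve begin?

Short-run supply begins at min AVC. From VC = 32q - 8q^2 + q^3, AVC = 32 - 8q + q^2.
dAVC/dq = -8 + 2q = 0 gives q = 4. min AVC = 32 - 8·4 + 4^2 = 16.
For P < $16 the firm produces nothing.

$16 per unit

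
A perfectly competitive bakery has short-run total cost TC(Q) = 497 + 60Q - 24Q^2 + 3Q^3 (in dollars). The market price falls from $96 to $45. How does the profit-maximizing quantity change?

Output falls from 6 to 5

MC = 60 - 48Q + 9Q^2; the shutdown threshold is min AVC = $12 (at Q = 4).
At P = $96 ≥ min AVC, set P = MC on the rising branch: Q = 6.
At P = $45 ≥ min AVC, set P = MC: Q = 5. The firm stays open but cuts output.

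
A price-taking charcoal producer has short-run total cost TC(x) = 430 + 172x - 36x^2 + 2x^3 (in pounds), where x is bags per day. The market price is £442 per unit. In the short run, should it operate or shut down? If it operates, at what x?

Produce at x = 15

From TC, MC = TC'(x) = 172 - 72x + 6x^2 and AVC = VC/x = 172 - 36x + 2x^2.
AVC is minimized where dAVC/dx = -36 + 4x = 0, at x = 9; min AVC = 172 - 36·9 + 2·9^2 = £10.
Since P = £442 ≥ min AVC = £10, price covers variable cost and the firm should produce.
P = MC gives -270 - 72x + 6x^2 = 0, with roots -3 and 15. Take the larger (rising MC): x* = 15.
Check: AVC at x = 15 is £82 ≤ P, so revenue covers variable cost.
Profit = P·x − TC = 442·15 − 1660 = £4970.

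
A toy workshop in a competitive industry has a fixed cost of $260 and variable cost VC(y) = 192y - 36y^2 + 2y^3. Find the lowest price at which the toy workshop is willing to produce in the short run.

The shutdown price is the minimum of AVC. VC = 192y - 36y^2 + 2y^3, so AVC = 192 - 36y + 2y^2.
At the minimum of AVC, MC = AVC. MC = 192 - 72y + 6y^2; setting MC = AVC gives 4y^2 - 36y = 0, so y = 9. min AVC = 30.
The firm shuts down for any P below $30.

$30 per unit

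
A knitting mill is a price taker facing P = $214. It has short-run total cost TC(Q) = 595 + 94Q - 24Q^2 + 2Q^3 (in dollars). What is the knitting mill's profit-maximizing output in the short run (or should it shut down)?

Produce at Q = 10

Strip out fixed cost: VC = 94Q - 24Q^2 + 2Q^3. Then AVC = 94 - 24Q + 2Q^2 and MC = 94 - 48Q + 6Q^2.
AVC is minimized where dAVC/dQ = -24 + 4Q = 0, at Q = 6; min AVC = 94 - 24·6 + 2·6^2 = $22.
Since P = $214 ≥ min AVC = $22, price covers variable cost and the firm should produce.
P = MC gives -120 - 48Q + 6Q^2 = 0, with roots -2 and 10. Take the larger (rising MC): Q* = 10.
Check: AVC at Q = 10 is $54 ≤ P, so revenue covers variable cost.
Profit = P·Q − TC = 214·10 − 1135 = $1005.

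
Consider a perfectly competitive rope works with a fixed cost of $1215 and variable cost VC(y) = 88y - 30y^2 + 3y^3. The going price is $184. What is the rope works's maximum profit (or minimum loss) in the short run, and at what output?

Profit = -$63 at y = 8

AVC = 88 - 30y + 3y^2; min AVC = $13 at y = 5. Since P = $184 ≥ min AVC, the firm produces.
MC = 88 - 60y + 9y^2. Setting P = MC and taking the root on the rising branch gives y* = 8.
TR = 184·8 = 1472. TC = 1215 + 320 = 1535. Profit = 1472 − 1535 = -$63.
That loss of $63 beats the $1215 the firm would lose by shutting down; producing recovers $1152 of fixed cost.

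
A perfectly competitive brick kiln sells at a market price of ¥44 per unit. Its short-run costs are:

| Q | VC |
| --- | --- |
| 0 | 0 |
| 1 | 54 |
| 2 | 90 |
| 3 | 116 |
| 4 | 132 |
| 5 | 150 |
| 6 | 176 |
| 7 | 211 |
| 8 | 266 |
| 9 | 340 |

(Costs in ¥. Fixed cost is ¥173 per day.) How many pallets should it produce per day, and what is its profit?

Tabulate TR − TC: Q=0: -173; Q=1: -183; Q=2: -175; Q=3: -157; Q=4: -129; Q=5: -103; Q=6: -85; Q=7: -76; Q=8: -87; Q=9: -117.
Profit is maximized at Q = 7. AVC there is 211/7 = ¥30.14 ≤ P, so producing beats shutting down (which would give -¥173).

Q = 7; profit = -¥76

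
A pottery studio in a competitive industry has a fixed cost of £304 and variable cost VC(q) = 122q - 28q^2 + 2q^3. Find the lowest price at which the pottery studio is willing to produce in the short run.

£24 per unit

The shutdown price is the minimum of AVC. VC = 122q - 28q^2 + 2q^3, so AVC = 122 - 28q + 2q^2.
At the minimum of AVC, MC = AVC. MC = 122 - 56q + 6q^2; setting MC = AVC gives 4q^2 - 28q = 0, so q = 7. min AVC = 24.
The firm shuts down for any P below £24.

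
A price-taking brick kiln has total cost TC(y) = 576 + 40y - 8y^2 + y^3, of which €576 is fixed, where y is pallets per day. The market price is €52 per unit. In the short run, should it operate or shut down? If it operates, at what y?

Produce at y = 6

Strip out fixed cost: VC = 40y - 8y^2 + y^3. Then AVC = 40 - 8y + y^2 and MC = 40 - 16y + 3y^2.
AVC is minimized where dAVC/dy = -8 + 2y = 0, at y = 4; min AVC = 40 - 8·4 + 4^2 = €24.
P = €52 exceeds min AVC = €24, so the firm stays open.
Solving P = MC: -12 - 16y + 3y^2 = 0 ⇒ y = -2/3 or 6. On the upward-sloping branch, y* = 6.
Check: AVC at y = 6 is €28 ≤ P, so revenue covers variable cost.
Profit = P·y − TC = 52·6 − 744 = -€432, a loss, but smaller than the €576 fixed cost the firm would lose by shutting down.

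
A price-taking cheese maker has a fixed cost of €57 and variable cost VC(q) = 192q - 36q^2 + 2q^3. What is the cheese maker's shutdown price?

The firm shuts down when price falls below the minimum of average variable cost. AVC = VC/q = 192 - 36q + 2q^2.
At the minimum of AVC, MC = AVC. MC = 192 - 72q + 6q^2; setting MC = AVC gives 4q^2 - 36q = 0, so q = 9. min AVC = 30.
So the shutdown price is €30.

€30 per unit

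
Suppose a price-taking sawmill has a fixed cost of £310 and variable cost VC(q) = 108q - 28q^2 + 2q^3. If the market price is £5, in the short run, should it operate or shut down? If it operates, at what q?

Shut down

Variable cost is VC = 108q - 28q^2 + 2q^3, so AVC = VC/q = 108 - 28q + 2q^2 and MC = dTC/dq = 108 - 56q + 6q^2.
The AVC parabola has its vertex at q = 28/4 = 7, where AVC = 108 - 28·7 + 2·7^2 = £10.
P = £5 lies below min AVC = £10; no output level covers variable cost.
The firm minimizes its loss by shutting down and losing only its fixed cost of £310.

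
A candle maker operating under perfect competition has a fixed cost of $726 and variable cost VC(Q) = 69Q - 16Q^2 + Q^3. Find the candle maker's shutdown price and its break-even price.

AVC = 69 - 16Q + Q^2; minimized at Q = 8, giving min AVC = $5. That is the shutdown price.
ATC = 726/Q + 69 - 16Q + Q^2. Setting dATC/dQ = −726/Q^2 − 16 + 2Q = 0 gives Q = 11 (since 2·11^3 − 16·11^2 = 726).
min ATC = 726/11 + 69 − 16·11 + 11^2 = $80. That is the break-even price.
Between these two prices the firm operates at a loss; above $80 it earns a profit.

Shutdown price = $5; break-even price = $80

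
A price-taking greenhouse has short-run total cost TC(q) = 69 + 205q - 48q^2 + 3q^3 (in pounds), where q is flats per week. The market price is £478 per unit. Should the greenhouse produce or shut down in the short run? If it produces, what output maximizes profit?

Produce at q = 13

Strip out fixed cost: VC = 205q - 48q^2 + 3q^3. Then AVC = 205 - 48q + 3q^2 and MC = 205 - 96q + 9q^2.
AVC hits its minimum where MC = AVC, at q = 8, giving min AVC = 205 - 48·8 + 3·8^2 = £13.
Since P = £478 ≥ min AVC = £13, price covers variable cost and the firm should produce.
Solving P = MC: -273 - 96q + 9q^2 = 0 ⇒ q = -7/3 or 13. On the upward-sloping branch, q* = 13.
Check: AVC at q = 13 is £88 ≤ P, so revenue covers variable cost.
Profit = P·q − TC = 478·13 − 1213 = £5001.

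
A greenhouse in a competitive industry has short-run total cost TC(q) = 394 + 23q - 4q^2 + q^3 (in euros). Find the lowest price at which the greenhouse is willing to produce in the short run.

Short-run supply begins at min AVC. From VC = 23q - 4q^2 + q^3, AVC = 23 - 4q + q^2.
dAVC/dq = -4 + 2q = 0 gives q = 2. min AVC = 23 - 4·2 + 2^2 = 19.
For P < €19 the firm produces nothing.

€19 per unit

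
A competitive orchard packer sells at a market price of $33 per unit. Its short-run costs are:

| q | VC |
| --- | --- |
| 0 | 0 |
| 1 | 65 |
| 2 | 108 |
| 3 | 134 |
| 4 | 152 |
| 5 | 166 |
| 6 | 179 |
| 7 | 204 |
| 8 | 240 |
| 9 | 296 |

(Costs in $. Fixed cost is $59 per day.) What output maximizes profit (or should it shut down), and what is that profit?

q = 7; profit = -$32

Profit at each row (π = 33q − TC): q=0: -59; q=1: -91; q=2: -101; q=3: -94; q=4: -79; q=5: -60; q=6: -40; q=7: -32; q=8: -35; q=9: -58.
Profit is maximized at q = 7. AVC there is 204/7 = $29.14 ≤ P, so producing beats shutting down (which would give -$59).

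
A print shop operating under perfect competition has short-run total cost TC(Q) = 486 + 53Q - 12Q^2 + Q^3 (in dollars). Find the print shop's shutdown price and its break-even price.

AVC = 53 - 12Q + Q^2; minimized at Q = 6, giving min AVC = $17. That is the shutdown price.
ATC = 486/Q + 53 - 12Q + Q^2. Setting dATC/dQ = −486/Q^2 − 12 + 2Q = 0 gives Q = 9 (since 2·9^3 − 12·9^2 = 486).
min ATC = 486/9 + 53 − 12·9 + 9^2 = $80. That is the break-even price.
For $17 ≤ P < $80 the firm produces at a loss; below $17 it shuts down.

Shutdown price = $17; break-even price = $80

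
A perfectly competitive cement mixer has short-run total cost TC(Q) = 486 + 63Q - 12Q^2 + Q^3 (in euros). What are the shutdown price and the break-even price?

AVC = 63 - 12Q + Q^2; minimized at Q = 6, giving min AVC = €27. That is the shutdown price.
ATC = 486/Q + 63 - 12Q + Q^2. Setting dATC/dQ = −486/Q^2 − 12 + 2Q = 0 gives Q = 9 (since 2·9^3 − 12·9^2 = 486).
min ATC = 486/9 + 63 − 12·9 + 9^2 = €90. That is the break-even price.
Between these two prices the firm operates at a loss; above €90 it earns a profit.

Shutdown price = €27; break-even price = €90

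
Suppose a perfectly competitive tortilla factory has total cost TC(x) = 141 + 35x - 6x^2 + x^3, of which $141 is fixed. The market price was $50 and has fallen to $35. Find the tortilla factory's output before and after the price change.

Output falls from 5 to 4

MC = 35 - 12x + 3x^2; the shutdown threshold is min AVC = $26 (at x = 3).
With P = $50 above the shutdown price, P = MC gives x = 5.
At P = $35 ≥ min AVC, set P = MC: x = 4. The firm stays open but cuts output.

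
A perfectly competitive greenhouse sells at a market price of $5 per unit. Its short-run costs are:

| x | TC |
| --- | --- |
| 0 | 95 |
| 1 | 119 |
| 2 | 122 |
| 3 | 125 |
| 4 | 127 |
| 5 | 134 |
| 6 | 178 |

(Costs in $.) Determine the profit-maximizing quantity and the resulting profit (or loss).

x = 0 (shut down); profit = -$95

Tabulate TR − TC: x=0: -95; x=1: -114; x=2: -112; x=3: -110; x=4: -107; x=5: -109; x=6: -148.
Profit is highest at x = 0. Equivalently, the lowest AVC in the table is 39/5 ≈ $7.80 at x = 5, and P = $5 falls below it — price never covers variable cost, so the firm shuts down and loses only its fixed cost.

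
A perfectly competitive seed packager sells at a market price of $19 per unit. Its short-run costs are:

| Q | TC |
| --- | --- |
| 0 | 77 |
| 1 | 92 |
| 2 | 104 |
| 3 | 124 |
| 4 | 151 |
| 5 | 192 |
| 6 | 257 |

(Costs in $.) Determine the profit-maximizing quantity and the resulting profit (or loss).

Q = 2; profit = -$66

Compute π = P·Q − TC at each output: Q=0: -77; Q=1: -73; Q=2: -66; Q=3: -67; Q=4: -75; Q=5: -97; Q=6: -143.
Profit is maximized at Q = 2. AVC there is 27/2 = $13.50 ≤ P, so producing beats shutting down (which would give -$77).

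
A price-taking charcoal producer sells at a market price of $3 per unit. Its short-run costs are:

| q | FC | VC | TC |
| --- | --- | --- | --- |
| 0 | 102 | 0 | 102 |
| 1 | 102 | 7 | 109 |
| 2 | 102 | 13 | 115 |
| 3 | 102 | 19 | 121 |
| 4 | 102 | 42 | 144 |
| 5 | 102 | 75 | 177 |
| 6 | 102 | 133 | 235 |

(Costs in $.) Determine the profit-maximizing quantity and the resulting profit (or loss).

Tabulate TR − TC: q=0: -102; q=1: -106; q=2: -109; q=3: -112; q=4: -132; q=5: -162; q=6: -217.
Profit is highest at q = 0. Equivalently, the lowest AVC in the table is 19/3 ≈ $6.33 at q = 3, and P = $3 falls below it — price never covers variable cost, so the firm shuts down and loses only its fixed cost.

q = 0 (shut down); profit = -$102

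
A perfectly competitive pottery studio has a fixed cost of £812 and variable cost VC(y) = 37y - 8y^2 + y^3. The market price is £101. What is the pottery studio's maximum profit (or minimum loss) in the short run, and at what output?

Profit = -£300 at y = 8

AVC = 37 - 8y + y^2; min AVC = £21 at y = 4. Since P = £101 ≥ min AVC, the firm produces.
MC = 37 - 16y + 3y^2. Setting P = MC and taking the root on the rising branch gives y* = 8.
TR = 101·8 = 808. TC = 812 + 296 = 1108. Profit = 808 − 1108 = -£300.
Shutting down would mean losing the fixed cost of £812, so operating at a loss of £300 is better by £512.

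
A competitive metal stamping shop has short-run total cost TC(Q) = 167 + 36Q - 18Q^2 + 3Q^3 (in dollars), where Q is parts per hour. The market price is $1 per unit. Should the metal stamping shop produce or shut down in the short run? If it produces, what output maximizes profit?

Shut down

From TC, MC = TC'(Q) = 36 - 36Q + 9Q^2 and AVC = VC/Q = 36 - 18Q + 3Q^2.
AVC hits its minimum where MC = AVC, at Q = 3, giving min AVC = 36 - 18·3 + 3·3^2 = $9.
With P < min AVC ($1 < $9), every unit sold adds to the loss.
Best response: produce nothing and absorb the $167 fixed cost.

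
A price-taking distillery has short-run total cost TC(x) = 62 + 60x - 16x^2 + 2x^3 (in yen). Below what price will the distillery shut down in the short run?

¥28 per unit

The firm shuts down when price falls below the minimum of average variable cost. AVC = VC/x = 60 - 16x + 2x^2.
dAVC/dx = -16 + 4x = 0 gives x = 4. min AVC = 60 - 16·4 + 2·4^2 = 28.
The firm shuts down for any P below ¥28.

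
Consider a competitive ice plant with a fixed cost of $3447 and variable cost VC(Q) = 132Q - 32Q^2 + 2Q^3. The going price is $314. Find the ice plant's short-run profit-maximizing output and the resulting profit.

Profit = -$67 at Q = 13

AVC = 132 - 32Q + 2Q^2 has its minimum $4 at Q = 8; price $314 clears that bar, so the firm operates.
MC = 132 - 64Q + 6Q^2. Setting P = MC and taking the root on the rising branch gives Q* = 13.
TR = 314·13 = 4082. TC = 3447 + 702 = 4149. Profit = 4082 − 4149 = -$67.
By producing, the firm covers all variable cost plus $3380 of fixed cost; shutting down would lose the full $3447.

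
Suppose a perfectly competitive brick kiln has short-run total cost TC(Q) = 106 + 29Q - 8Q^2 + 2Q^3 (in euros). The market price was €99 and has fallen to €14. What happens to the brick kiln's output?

AVC = 29 - 8Q + 2Q^2, minimized at Q = 2 where min AVC = €21. MC = 29 - 16Q + 6Q^2.
At P = €99 ≥ min AVC, set P = MC on the rising branch: Q = 5.
At P = €14 < min AVC = €21, price no longer covers variable cost at any output, so the firm shuts down: Q = 0.

Output falls from 5 to 0 (the firm shuts down)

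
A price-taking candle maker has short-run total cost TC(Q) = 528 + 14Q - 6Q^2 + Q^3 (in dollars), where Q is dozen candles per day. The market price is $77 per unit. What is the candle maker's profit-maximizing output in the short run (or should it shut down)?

From TC, MC = TC'(Q) = 14 - 12Q + 3Q^2 and AVC = VC/Q = 14 - 6Q + Q^2.
The AVC parabola has its vertex at Q = 6/2 = 3, where AVC = 14 - 6·3 + 3^2 = $5.
P = $77 exceeds min AVC = $5, so the firm stays open.
Solving P = MC: -63 - 12Q + 3Q^2 = 0 ⇒ Q = -3 or 7. On the upward-sloping branch, Q* = 7.
Check: AVC at Q = 7 is $21 ≤ P, so revenue covers variable cost.
Profit = P·Q − TC = 77·7 − 675 = -$136, a loss, but smaller than the $528 fixed cost the firm would lose by shutting down.

Produce at Q = 7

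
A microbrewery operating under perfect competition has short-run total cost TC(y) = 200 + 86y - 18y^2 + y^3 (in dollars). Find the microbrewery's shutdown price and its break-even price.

AVC = 86 - 18y + y^2; minimized at y = 9, giving min AVC = $5. That is the shutdown price.
ATC = 200/y + 86 - 18y + y^2. Setting dATC/dy = −200/y^2 − 18 + 2y = 0 gives y = 10 (since 2·10^3 − 18·10^2 = 200).
min ATC = 200/10 + 86 − 18·10 + 10^2 = $26. That is the break-even price.
For $5 ≤ P < $26 the firm produces at a loss; below $5 it shuts down.

Shutdown price = $5; break-even price = $26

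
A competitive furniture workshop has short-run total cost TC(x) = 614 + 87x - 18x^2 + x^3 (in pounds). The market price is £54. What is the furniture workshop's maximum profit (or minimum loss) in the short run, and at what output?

AVC = 87 - 18x + x^2; min AVC = £6 at x = 9. Since P = £54 ≥ min AVC, the firm produces.
MC = 87 - 36x + 3x^2. Setting P = MC and taking the root on the rising branch gives x* = 11.
TR = 54·11 = 594. TC = 614 + 110 = 724. Profit = 594 − 724 = -£130.
That loss of £130 beats the £614 the firm would lose by shutting down; producing recovers £484 of fixed cost.

Profit = -£130 at x = 11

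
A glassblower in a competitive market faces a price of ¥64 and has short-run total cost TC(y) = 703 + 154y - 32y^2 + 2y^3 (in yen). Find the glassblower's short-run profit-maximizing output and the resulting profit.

AVC = 154 - 32y + 2y^2; min AVC = ¥26 at y = 8. Since P = ¥64 ≥ min AVC, the firm produces.
With MC = 154 - 64y + 6y^2, P = MC on the upward-sloping part at y* = 9.
TR = 64·9 = 576. TC = 703 + 252 = 955. Profit = 576 − 955 = -¥379.
Shutting down would mean losing the fixed cost of ¥703, so operating at a loss of ¥379 is better by ¥324.

Profit = -¥379 at y = 9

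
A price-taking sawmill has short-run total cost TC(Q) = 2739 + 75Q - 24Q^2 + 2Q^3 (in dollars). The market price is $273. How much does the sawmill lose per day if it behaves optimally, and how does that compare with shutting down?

AVC = 75 - 24Q + 2Q^2 has its minimum $3 at Q = 6; price $273 clears that bar, so the firm operates.
MC = 75 - 48Q + 6Q^2. Setting P = MC and taking the root on the rising branch gives Q* = 11.
TR = 273·11 = 3003. TC = 2739 + 583 = 3322. Profit = 3003 − 3322 = -$319.
By producing, the firm covers all variable cost plus $2420 of fixed cost; shutting down would lose the full $2739.

Profit = -$319 at Q = 11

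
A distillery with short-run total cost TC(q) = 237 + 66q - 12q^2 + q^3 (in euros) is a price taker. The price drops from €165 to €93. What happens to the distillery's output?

Output falls from 11 to 9

MC = 66 - 24q + 3q^2; the shutdown threshold is min AVC = €30 (at q = 6).
With P = €165 above the shutdown price, P = MC gives q = 11.
At P = €93 ≥ min AVC, set P = MC: q = 9. The firm stays open but cuts output.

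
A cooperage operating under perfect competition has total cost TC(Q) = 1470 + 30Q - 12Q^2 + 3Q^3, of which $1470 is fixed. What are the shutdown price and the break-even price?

Shutdown price = $18; break-even price = $303

AVC = 30 - 12Q + 3Q^2; minimized at Q = 2, giving min AVC = $18. That is the shutdown price.
ATC = 1470/Q + 30 - 12Q + 3Q^2. Setting dATC/dQ = −1470/Q^2 − 12 + 6Q = 0 gives Q = 7 (since 6·7^3 − 12·7^2 = 1470).
min ATC = 1470/7 + 30 − 12·7 + 3·7^2 = $303. That is the break-even price.
For $18 ≤ P < $303 the firm produces at a loss; below $18 it shuts down.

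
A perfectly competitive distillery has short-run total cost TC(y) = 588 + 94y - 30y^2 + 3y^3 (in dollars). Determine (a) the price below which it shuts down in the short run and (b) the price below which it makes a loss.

Shutdown price = min AVC. AVC = 94 - 30y + 3y^2, with vertex at y = 5 and minimum $19.
ATC = 588/y + 94 - 30y + 3y^2. Setting dATC/dy = −588/y^2 − 30 + 6y = 0 gives y = 7 (since 6·7^3 − 30·7^2 = 588).
min ATC = 588/7 + 94 − 30·7 + 3·7^2 = $115. That is the break-even price.
Between these two prices the firm operates at a loss; above $115 it earns a profit.

Shutdown price = $19; break-even price = $115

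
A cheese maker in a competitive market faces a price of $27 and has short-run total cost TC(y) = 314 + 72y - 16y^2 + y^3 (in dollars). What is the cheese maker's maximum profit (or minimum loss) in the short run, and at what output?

Profit = -$152 at y = 9

AVC = 72 - 16y + y^2 has its minimum $8 at y = 8; price $27 clears that bar, so the firm operates.
With MC = 72 - 32y + 3y^2, P = MC on the upward-sloping part at y* = 9.
TR = 27·9 = 243. TC = 314 + 81 = 395. Profit = 243 − 395 = -$152.
Shutting down would mean losing the fixed cost of $314, so operating at a loss of $152 is better by $162.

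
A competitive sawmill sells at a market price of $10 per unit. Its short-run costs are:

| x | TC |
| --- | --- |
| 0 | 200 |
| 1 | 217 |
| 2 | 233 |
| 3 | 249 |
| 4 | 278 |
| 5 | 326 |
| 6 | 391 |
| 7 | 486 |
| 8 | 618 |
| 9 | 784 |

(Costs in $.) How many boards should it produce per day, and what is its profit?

Compute π = P·x − TC at each output: x=0: -200; x=1: -207; x=2: -213; x=3: -219; x=4: -238; x=5: -276; x=6: -331; x=7: -416; x=8: -538; x=9: -694.
Profit is highest at x = 0. Equivalently, the lowest AVC in the table is 49/3 ≈ $16.33 at x = 3, and P = $10 falls below it — price never covers variable cost, so the firm shuts down and loses only its fixed cost.

x = 0 (shut down); profit = -$200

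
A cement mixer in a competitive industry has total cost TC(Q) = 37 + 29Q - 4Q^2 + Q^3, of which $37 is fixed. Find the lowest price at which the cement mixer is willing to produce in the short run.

The shutdown price is the minimum of AVC. VC = 29Q - 4Q^2 + Q^3, so AVC = 29 - 4Q + Q^2.
At the minimum of AVC, MC = AVC. MC = 29 - 8Q + 3Q^2; setting MC = AVC gives 2Q^2 - 4Q = 0, so Q = 2. min AVC = 25.
For P < $25 the firm produces nothing.

$25 per unit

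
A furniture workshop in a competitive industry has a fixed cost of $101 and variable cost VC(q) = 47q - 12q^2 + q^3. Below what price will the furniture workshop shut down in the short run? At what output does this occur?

$11 per unit, at q = 6

Short-run supply begins at min AVC. From VC = 47q - 12q^2 + q^3, AVC = 47 - 12q + q^2.
At the minimum of AVC, MC = AVC. MC = 47 - 24q + 3q^2; setting MC = AVC gives 2q^2 - 12q = 0, so q = 6. min AVC = 11.
The firm shuts down for any P below $11.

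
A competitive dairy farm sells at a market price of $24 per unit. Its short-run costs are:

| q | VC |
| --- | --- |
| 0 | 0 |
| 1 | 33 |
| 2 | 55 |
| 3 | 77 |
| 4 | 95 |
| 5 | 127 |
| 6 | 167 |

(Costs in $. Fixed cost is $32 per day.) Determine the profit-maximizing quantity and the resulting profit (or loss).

Compute π = P·q − TC at each output: q=0: -32; q=1: -41; q=2: -39; q=3: -37; q=4: -31; q=5: -39; q=6: -55.
Profit is maximized at q = 4. AVC there is 95/4 = $23.75 ≤ P, so producing beats shutting down (which would give -$32).

q = 4; profit = -$31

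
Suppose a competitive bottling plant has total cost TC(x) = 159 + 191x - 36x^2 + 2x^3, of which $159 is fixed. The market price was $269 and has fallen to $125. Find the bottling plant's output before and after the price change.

Output falls from 13 to 11

MC = 191 - 72x + 6x^2; the shutdown threshold is min AVC = $29 (at x = 9).
At P = $269 ≥ min AVC, set P = MC on the rising branch: x = 13.
At P = $125 ≥ min AVC, set P = MC: x = 11. The firm stays open but cuts output.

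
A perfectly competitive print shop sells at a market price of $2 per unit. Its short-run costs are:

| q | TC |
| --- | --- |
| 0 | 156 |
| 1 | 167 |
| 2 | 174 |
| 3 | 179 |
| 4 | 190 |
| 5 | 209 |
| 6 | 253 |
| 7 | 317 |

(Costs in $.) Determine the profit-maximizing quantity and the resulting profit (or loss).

q = 0 (shut down); profit = -$156

Tabulate TR − TC: q=0: -156; q=1: -165; q=2: -170; q=3: -173; q=4: -182; q=5: -199; q=6: -241; q=7: -303.
Profit is highest at q = 0. Equivalently, the lowest AVC in the table is 23/3 ≈ $7.67 at q = 3, and P = $2 falls below it — price never covers variable cost, so the firm shuts down and loses only its fixed cost.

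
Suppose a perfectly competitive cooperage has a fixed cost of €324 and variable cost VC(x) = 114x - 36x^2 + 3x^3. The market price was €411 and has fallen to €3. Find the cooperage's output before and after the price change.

AVC = 114 - 36x + 3x^2, minimized at x = 6 where min AVC = €6. MC = 114 - 72x + 9x^2.
With P = €411 above the shutdown price, P = MC gives x = 11.
At P = €3 < min AVC = €6, price no longer covers variable cost at any output, so the firm shuts down: x = 0.

Output falls from 11 to 0 (the firm shuts down)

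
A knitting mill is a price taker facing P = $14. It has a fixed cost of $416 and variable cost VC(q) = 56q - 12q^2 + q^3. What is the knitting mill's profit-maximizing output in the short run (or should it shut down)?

From TC, MC = TC'(q) = 56 - 24q + 3q^2 and AVC = VC/q = 56 - 12q + q^2.
The AVC parabola has its vertex at q = 12/2 = 6, where AVC = 56 - 12·6 + 6^2 = $20.
With P < min AVC ($14 < $20), every unit sold adds to the loss.
The firm minimizes its loss by shutting down and losing only its fixed cost of $416.

Shut down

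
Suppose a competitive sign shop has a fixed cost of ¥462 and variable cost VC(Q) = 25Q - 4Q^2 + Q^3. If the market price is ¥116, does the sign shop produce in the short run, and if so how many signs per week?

Produce at Q = 7

Variable cost is VC = 25Q - 4Q^2 + Q^3, so AVC = VC/Q = 25 - 4Q + Q^2 and MC = dTC/dQ = 25 - 8Q + 3Q^2.
AVC hits its minimum where MC = AVC, at Q = 2, giving min AVC = 25 - 4·2 + 2^2 = ¥21.
Because ¥116 ≥ ¥21, revenue can cover variable cost; the firm operates.
Solving P = MC: -91 - 8Q + 3Q^2 = 0 ⇒ Q = -13/3 or 7. On the upward-sloping branch, Q* = 7.
Check: AVC at Q = 7 is ¥46 ≤ P, so revenue covers variable cost.
Profit = P·Q − TC = 116·7 − 784 = ¥28.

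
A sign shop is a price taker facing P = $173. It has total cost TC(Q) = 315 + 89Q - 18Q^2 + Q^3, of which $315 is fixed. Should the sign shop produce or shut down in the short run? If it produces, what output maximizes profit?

From TC, MC = TC'(Q) = 89 - 36Q + 3Q^2 and AVC = VC/Q = 89 - 18Q + Q^2.
AVC hits its minimum where MC = AVC, at Q = 9, giving min AVC = 89 - 18·9 + 9^2 = $8.
Because $173 ≥ $8, revenue can cover variable cost; the firm operates.
P = MC gives -84 - 36Q + 3Q^2 = 0, with roots -2 and 14. Take the larger (rising MC): Q* = 14.
Check: AVC at Q = 14 is $33 ≤ P, so revenue covers variable cost.
Profit = P·Q − TC = 173·14 − 777 = $1645.

Produce at Q = 14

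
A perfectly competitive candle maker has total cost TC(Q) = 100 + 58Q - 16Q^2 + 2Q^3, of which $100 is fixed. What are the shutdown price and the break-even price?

Shutdown price = $26; break-even price = $48

AVC = 58 - 16Q + 2Q^2; minimized at Q = 4, giving min AVC = $26. That is the shutdown price.
ATC = 100/Q + 58 - 16Q + 2Q^2. Setting dATC/dQ = −100/Q^2 − 16 + 4Q = 0 gives Q = 5 (since 4·5^3 − 16·5^2 = 100).
min ATC = 100/5 + 58 − 16·5 + 2·5^2 = $48. That is the break-even price.
For $26 ≤ P < $48 the firm produces at a loss; below $26 it shuts down.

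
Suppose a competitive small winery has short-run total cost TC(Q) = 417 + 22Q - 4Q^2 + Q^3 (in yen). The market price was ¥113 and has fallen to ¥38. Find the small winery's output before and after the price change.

Output falls from 7 to 4

MC = 22 - 8Q + 3Q^2; the shutdown threshold is min AVC = ¥18 (at Q = 2).
At P = ¥113 ≥ min AVC, set P = MC on the rising branch: Q = 7.
At P = ¥38 ≥ min AVC, set P = MC: Q = 4. The firm stays open but cuts output.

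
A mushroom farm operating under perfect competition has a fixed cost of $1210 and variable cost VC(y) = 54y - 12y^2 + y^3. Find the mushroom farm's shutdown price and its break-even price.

Shutdown price = $18; break-even price = $153

Shutdown price = min AVC. AVC = 54 - 12y + y^2, with vertex at y = 6 and minimum $18.
ATC = 1210/y + 54 - 12y + y^2. Setting dATC/dy = −1210/y^2 − 12 + 2y = 0 gives y = 11 (since 2·11^3 − 12·11^2 = 1210).
min ATC = 1210/11 + 54 − 12·11 + 11^2 = $153. That is the break-even price.
For $18 ≤ P < $153 the firm produces at a loss; below $18 it shuts down.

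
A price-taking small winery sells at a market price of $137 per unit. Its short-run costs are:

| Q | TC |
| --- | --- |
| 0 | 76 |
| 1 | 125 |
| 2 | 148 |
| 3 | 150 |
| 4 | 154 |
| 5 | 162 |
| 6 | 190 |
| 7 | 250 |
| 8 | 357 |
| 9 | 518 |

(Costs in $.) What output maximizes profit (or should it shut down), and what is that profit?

Tabulate TR − TC: Q=0: -76; Q=1: 12; Q=2: 126; Q=3: 261; Q=4: 394; Q=5: 523; Q=6: 632; Q=7: 709; Q=8: 739; Q=9: 715.
Profit is maximized at Q = 8. AVC there is 281/8 = $35.12 ≤ P, so producing beats shutting down (which would give -$76).

Q = 8; profit = $739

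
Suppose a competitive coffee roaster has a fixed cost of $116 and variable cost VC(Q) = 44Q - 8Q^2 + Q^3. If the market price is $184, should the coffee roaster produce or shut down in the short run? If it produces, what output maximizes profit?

Variable cost is VC = 44Q - 8Q^2 + Q^3, so AVC = VC/Q = 44 - 8Q + Q^2 and MC = dTC/dQ = 44 - 16Q + 3Q^2.
The AVC parabola has its vertex at Q = 8/2 = 4, where AVC = 44 - 8·4 + 4^2 = $28.
Since P = $184 ≥ min AVC = $28, price covers variable cost and the firm should produce.
P = MC gives -140 - 16Q + 3Q^2 = 0, with roots -14/3 and 10. Take the larger (rising MC): Q* = 10.
Check: AVC at Q = 10 is $64 ≤ P, so revenue covers variable cost.
Profit = P·Q − TC = 184·10 − 756 = $1084.

Produce at Q = 10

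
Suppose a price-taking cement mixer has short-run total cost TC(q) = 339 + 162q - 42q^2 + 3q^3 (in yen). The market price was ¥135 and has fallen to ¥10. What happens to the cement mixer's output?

Output falls from 9 to 0 (the firm shuts down)

MC = 162 - 84q + 9q^2; the shutdown threshold is min AVC = ¥15 (at q = 7).
With P = ¥135 above the shutdown price, P = MC gives q = 9.
At P = ¥10 < min AVC = ¥15, price no longer covers variable cost at any output, so the firm shuts down: q = 0.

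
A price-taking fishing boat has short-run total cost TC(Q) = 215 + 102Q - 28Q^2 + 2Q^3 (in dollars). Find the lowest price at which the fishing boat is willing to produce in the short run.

The firm shuts down when price falls below the minimum of average variable cost. AVC = VC/Q = 102 - 28Q + 2Q^2.
dAVC/dQ = -28 + 4Q = 0 gives Q = 7. min AVC = 102 - 28·7 + 2·7^2 = 4.
So the shutdown price is $4.

$4 per unit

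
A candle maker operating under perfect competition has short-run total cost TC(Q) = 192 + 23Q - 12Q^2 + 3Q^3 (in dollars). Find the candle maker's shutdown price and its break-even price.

Shutdown price = $11; break-even price = $71

AVC = 23 - 12Q + 3Q^2; minimized at Q = 2, giving min AVC = $11. That is the shutdown price.
ATC = 192/Q + 23 - 12Q + 3Q^2. Setting dATC/dQ = −192/Q^2 − 12 + 6Q = 0 gives Q = 4 (since 6·4^3 − 12·4^2 = 192).
min ATC = 192/4 + 23 − 12·4 + 3·4^2 = $71. That is the break-even price.
Between these two prices the firm operates at a loss; above $71 it earns a profit.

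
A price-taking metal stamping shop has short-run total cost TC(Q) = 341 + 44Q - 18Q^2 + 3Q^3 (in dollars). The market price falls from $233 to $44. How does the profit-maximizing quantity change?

AVC = 44 - 18Q + 3Q^2, minimized at Q = 3 where min AVC = $17. MC = 44 - 36Q + 9Q^2.
At P = $233 ≥ min AVC, set P = MC on the rising branch: Q = 7.
At P = $44 ≥ min AVC, set P = MC: Q = 4. The firm stays open but cuts output.

Output falls from 7 to 4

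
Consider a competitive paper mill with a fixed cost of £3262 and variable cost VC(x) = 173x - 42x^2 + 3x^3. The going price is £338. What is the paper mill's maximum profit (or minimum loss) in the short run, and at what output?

Profit = -£358 at x = 11

AVC = 173 - 42x + 3x^2 has its minimum £26 at x = 7; price £338 clears that bar, so the firm operates.
With MC = 173 - 84x + 9x^2, P = MC on the upward-sloping part at x* = 11.
TR = 338·11 = 3718. TC = 3262 + 814 = 4076. Profit = 3718 − 4076 = -£358.
That loss of £358 beats the £3262 the firm would lose by shutting down; producing recovers £2904 of fixed cost.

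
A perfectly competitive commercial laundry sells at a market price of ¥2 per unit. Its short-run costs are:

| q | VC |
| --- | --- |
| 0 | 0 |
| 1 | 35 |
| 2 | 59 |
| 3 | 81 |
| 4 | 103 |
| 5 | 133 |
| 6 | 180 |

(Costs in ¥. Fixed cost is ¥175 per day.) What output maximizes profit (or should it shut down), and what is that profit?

Profit at each row (π = 2q − TC): q=0: -175; q=1: -208; q=2: -230; q=3: -250; q=4: -270; q=5: -298; q=6: -343.
Profit is highest at q = 0. Equivalently, the lowest AVC in the table is 103/4 ≈ ¥25.75 at q = 4, and P = ¥2 falls below it — price never covers variable cost, so the firm shuts down and loses only its fixed cost.

q = 0 (shut down); profit = -¥175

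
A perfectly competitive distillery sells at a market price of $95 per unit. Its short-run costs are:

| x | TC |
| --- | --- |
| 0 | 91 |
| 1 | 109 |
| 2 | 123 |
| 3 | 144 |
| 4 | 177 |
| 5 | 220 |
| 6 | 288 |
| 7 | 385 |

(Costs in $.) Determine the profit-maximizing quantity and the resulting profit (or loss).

x = 6; profit = $282

Compute π = P·x − TC at each output: x=0: -91; x=1: -14; x=2: 67; x=3: 141; x=4: 203; x=5: 255; x=6: 282; x=7: 280.
Profit is maximized at x = 6. AVC there is 197/6 = $32.83 ≤ P, so producing beats shutting down (which would give -$91).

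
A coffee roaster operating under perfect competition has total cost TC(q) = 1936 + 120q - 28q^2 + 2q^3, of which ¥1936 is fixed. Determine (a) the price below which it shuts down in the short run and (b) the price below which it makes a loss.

Shutdown price = min AVC. AVC = 120 - 28q + 2q^2, with vertex at q = 7 and minimum ¥22.
ATC = 1936/q + 120 - 28q + 2q^2. Setting dATC/dq = −1936/q^2 − 28 + 4q = 0 gives q = 11 (since 4·11^3 − 28·11^2 = 1936).
min ATC = 1936/11 + 120 − 28·11 + 2·11^2 = ¥230. That is the break-even price.
For ¥22 ≤ P < ¥230 the firm produces at a loss; below ¥22 it shuts down.

Shutdown price = ¥22; break-even price = ¥230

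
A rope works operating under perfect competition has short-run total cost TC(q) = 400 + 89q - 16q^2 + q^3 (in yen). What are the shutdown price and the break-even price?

AVC = 89 - 16q + q^2; minimized at q = 8, giving min AVC = ¥25. That is the shutdown price.
ATC = 400/q + 89 - 16q + q^2. Setting dATC/dq = −400/q^2 − 16 + 2q = 0 gives q = 10 (since 2·10^3 − 16·10^2 = 400).
min ATC = 400/10 + 89 − 16·10 + 10^2 = ¥69. That is the break-even price.
Between these two prices the firm operates at a loss; above ¥69 it earns a profit.

Shutdown price = ¥25; break-even price = ¥69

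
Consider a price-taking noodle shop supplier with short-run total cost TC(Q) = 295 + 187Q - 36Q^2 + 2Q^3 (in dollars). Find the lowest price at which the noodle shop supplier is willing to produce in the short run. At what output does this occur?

$25 per unit, at Q = 9

Short-run supply begins at min AVC. From VC = 187Q - 36Q^2 + 2Q^3, AVC = 187 - 36Q + 2Q^2.
dAVC/dQ = -36 + 4Q = 0 gives Q = 9. min AVC = 187 - 36·9 + 2·9^2 = 25.
For P < $25 the firm produces nothing.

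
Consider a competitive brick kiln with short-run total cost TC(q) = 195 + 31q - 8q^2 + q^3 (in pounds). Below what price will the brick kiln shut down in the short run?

£15 per unit

Short-run supply begins at min AVC. From VC = 31q - 8q^2 + q^3, AVC = 31 - 8q + q^2.
dAVC/dq = -8 + 2q = 0 gives q = 4. min AVC = 31 - 8·4 + 4^2 = 15.
So the shutdown price is £15.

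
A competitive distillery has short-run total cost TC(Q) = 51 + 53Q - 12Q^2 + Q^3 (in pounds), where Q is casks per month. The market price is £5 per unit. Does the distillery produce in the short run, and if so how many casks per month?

From TC, MC = TC'(Q) = 53 - 24Q + 3Q^2 and AVC = VC/Q = 53 - 12Q + Q^2.
The AVC parabola has its vertex at Q = 12/2 = 6, where AVC = 53 - 12·6 + 6^2 = £17.
P = £5 lies below min AVC = £17; no output level covers variable cost.
Best response: produce nothing and absorb the £51 fixed cost.

Shut down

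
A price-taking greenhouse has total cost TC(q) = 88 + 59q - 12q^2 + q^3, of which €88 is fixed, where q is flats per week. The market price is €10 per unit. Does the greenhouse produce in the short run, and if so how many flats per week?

Shut down

From TC, MC = TC'(q) = 59 - 24q + 3q^2 and AVC = VC/q = 59 - 12q + q^2.
AVC hits its minimum where MC = AVC, at q = 6, giving min AVC = 59 - 12·6 + 6^2 = €23.
P = €10 lies below min AVC = €23; no output level covers variable cost.
Best response: produce nothing and absorb the €88 fixed cost.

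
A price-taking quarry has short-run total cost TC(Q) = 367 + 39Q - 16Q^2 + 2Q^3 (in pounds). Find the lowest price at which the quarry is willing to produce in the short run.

The firm shuts down when price falls below the minimum of average variable cost. AVC = VC/Q = 39 - 16Q + 2Q^2.
dAVC/dQ = -16 + 4Q = 0 gives Q = 4. min AVC = 39 - 16·4 + 2·4^2 = 7.
The firm shuts down for any P below £7.

£7 per unit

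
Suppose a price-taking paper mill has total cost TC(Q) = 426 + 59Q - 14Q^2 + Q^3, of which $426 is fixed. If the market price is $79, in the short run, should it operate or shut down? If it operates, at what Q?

Produce at Q = 10

Variable cost is VC = 59Q - 14Q^2 + Q^3, so AVC = VC/Q = 59 - 14Q + Q^2 and MC = dTC/dQ = 59 - 28Q + 3Q^2.
AVC is minimized where dAVC/dQ = -14 + 2Q = 0, at Q = 7; min AVC = 59 - 14·7 + 7^2 = $10.
Because $79 ≥ $10, revenue can cover variable cost; the firm operates.
P = MC gives -20 - 28Q + 3Q^2 = 0, with roots -2/3 and 10. Take the larger (rising MC): Q* = 10.
Check: AVC at Q = 10 is $19 ≤ P, so revenue covers variable cost.
Profit = P·Q − TC = 79·10 − 616 = $174.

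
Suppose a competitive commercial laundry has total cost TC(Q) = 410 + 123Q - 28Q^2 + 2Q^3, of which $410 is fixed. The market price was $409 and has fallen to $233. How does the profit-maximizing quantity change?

Output falls from 13 to 11

MC = 123 - 56Q + 6Q^2; the shutdown threshold is min AVC = $25 (at Q = 7).
At P = $409 ≥ min AVC, set P = MC on the rising branch: Q = 13.
At P = $233 ≥ min AVC, set P = MC: Q = 11. The firm stays open but cuts output.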